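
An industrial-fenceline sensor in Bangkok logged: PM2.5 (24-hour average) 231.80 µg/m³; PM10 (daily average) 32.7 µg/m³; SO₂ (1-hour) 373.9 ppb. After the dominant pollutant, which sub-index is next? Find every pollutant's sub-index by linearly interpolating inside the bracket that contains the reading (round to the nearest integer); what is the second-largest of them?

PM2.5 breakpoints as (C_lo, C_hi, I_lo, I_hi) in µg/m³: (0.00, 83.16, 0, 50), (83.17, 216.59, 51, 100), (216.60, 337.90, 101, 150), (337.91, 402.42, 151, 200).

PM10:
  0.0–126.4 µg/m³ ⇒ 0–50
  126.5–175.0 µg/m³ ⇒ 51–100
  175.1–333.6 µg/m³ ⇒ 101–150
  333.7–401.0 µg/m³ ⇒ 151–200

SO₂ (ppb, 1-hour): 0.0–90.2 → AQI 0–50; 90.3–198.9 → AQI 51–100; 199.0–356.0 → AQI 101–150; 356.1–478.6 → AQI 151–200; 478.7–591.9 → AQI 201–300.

107

PM2.5 231.80: bracket 216.60–337.90 → index 101–150; slope 49/121.30, offset 15.20.
AQI = 101 + 49/121.30·15.20 ≈ 107.14 ⇒ 107.
PM10: row 0.0–126.4 (AQI 0–50). (50−0)·(32.7−0.0)/(126.4−0.0) + 0 = 50·32.7/126.4 + 0 ≈ 12.94 → 13.
SO₂: row 356.1–478.6 (AQI 151–200). (200−151)·(373.9−356.1)/(478.6−356.1) + 151 = 49·17.8/122.5 + 151 ≈ 158.12 → 158.
Sub-indices: PM2.5→107, PM10→13, SO₂→158. Ranked high→low: 158, 107, 13. Second-highest sub-index = 107.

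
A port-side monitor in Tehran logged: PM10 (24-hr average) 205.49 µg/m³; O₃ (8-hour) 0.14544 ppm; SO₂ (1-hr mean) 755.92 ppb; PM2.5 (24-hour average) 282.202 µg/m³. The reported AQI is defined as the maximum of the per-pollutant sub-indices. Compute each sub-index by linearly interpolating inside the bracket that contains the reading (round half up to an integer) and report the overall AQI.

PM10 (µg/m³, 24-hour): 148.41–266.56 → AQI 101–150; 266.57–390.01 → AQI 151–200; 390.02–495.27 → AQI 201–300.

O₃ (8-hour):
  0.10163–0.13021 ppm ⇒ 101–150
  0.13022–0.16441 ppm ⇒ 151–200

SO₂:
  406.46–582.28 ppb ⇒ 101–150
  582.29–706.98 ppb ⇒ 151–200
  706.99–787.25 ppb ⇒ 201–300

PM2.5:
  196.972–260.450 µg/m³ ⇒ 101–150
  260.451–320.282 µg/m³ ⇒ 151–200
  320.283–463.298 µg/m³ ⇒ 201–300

261

PM10: 205.49 lies in 148.41–266.56, so I_lo=101, I_hi=150, C_lo=148.41, C_hi=266.56.
(150−101)/(266.56−148.41) × (205.49−148.41) + 101 = 49/118.15 × 57.08 + 101 ≈ 124.67 → 125.
O₃: 0.14544 lies in 0.13022–0.16441, so I_lo=151, I_hi=200, C_lo=0.13022, C_hi=0.16441.
(200−151)/(0.16441−0.13022) × (0.14544−0.13022) + 151 = 49/0.03419 × 0.01522 + 151 ≈ 172.81 → 173.
SO₂: row 706.99–787.25 (AQI 201–300). (300−201)·(755.92−706.99)/(787.25−706.99) + 201 = 99·48.93/80.26 + 201 ≈ 261.35 → 261.
PM2.5 282.202: bracket 260.451–320.282 → index 151–200; slope 49/59.831, offset 21.751.
AQI = 151 + 49/59.831·21.751 ≈ 168.81 ⇒ 169.
Sub-indices: PM10→125, O₃→173, SO₂→261, PM2.5→169. Overall AQI = max = 261; dominant pollutant is SO₂.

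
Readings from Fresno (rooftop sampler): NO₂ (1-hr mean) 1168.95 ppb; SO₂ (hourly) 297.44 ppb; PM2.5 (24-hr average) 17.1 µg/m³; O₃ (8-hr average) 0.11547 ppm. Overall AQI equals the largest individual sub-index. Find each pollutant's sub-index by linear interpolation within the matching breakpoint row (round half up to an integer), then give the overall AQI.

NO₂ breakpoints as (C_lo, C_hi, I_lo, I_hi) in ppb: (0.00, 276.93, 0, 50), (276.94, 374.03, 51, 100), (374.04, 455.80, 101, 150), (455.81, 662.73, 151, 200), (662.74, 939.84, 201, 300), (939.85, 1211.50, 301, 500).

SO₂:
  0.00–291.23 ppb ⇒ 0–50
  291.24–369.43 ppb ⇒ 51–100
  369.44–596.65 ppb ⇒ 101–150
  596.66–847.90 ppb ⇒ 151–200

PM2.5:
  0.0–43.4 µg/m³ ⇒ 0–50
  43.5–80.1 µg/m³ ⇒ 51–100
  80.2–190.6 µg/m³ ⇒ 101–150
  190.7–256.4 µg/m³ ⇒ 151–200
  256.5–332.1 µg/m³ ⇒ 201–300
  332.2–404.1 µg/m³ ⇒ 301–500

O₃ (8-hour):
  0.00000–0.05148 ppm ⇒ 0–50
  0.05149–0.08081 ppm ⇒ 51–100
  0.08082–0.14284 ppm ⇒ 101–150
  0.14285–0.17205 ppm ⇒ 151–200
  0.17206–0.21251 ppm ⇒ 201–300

469

NO₂ 1168.95: bracket 939.85–1211.50 → index 301–500; slope 199/271.65, offset 229.10.
AQI = 301 + 199/271.65·229.10 ≈ 468.83 ⇒ 469.
SO₂: 297.44 ∈ [291.24, 369.43] ↔ index [51, 100].
51 + (297.44−291.24)·(100−51)/(369.43−291.24) = 51 + 6.20·49/78.19 ≈ 54.89, so AQI = 55.
PM2.5 17.1: bracket 0.0–43.4 → index 0–50; slope 50/43.4, offset 17.1.
AQI = 0 + 50/43.4·17.1 ≈ 19.70 ⇒ 20.
O₃: row 0.08082–0.14284 (AQI 101–150). (150−101)·(0.11547−0.08082)/(0.14284−0.08082) + 101 = 49·0.03465/0.06202 + 101 ≈ 128.38 → 128.
Sub-indices: NO₂→469, SO₂→55, PM2.5→20, O₃→128. Overall AQI = max = 469; dominant pollutant is NO₂.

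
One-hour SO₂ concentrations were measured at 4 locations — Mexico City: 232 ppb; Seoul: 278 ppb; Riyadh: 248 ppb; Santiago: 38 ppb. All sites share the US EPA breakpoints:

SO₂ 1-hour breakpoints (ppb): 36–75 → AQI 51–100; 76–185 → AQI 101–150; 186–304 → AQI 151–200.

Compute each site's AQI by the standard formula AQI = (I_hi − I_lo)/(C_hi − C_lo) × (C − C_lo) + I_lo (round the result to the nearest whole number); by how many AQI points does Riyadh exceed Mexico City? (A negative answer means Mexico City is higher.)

Mexico City: 232 lies in 186–304, so I_lo=151, I_hi=200, C_lo=186, C_hi=304.
(200−151)/(304−186) × (232−186) + 151 = 49/118 × 46 + 151 ≈ 170.10 → 170.
Seoul: 278 lies in 186–304, so I_lo=151, I_hi=200, C_lo=186, C_hi=304.
(200−151)/(304−186) × (278−186) + 151 = 49/118 × 92 + 151 ≈ 189.20 → 189.
Riyadh: 248 lies in 186–304, so I_lo=151, I_hi=200, C_lo=186, C_hi=304.
(200−151)/(304−186) × (248−186) + 151 = 49/118 × 62 + 151 ≈ 176.75 → 177.
Santiago 38: bracket 36–75 → index 51–100; slope 49/39, offset 2.
AQI = 51 + 49/39·2 ≈ 53.51 ⇒ 54.
AQIs: Mexico City=170, Seoul=189, Riyadh=177, Santiago=54. Riyadh (177) − Mexico City (170) = 7.

7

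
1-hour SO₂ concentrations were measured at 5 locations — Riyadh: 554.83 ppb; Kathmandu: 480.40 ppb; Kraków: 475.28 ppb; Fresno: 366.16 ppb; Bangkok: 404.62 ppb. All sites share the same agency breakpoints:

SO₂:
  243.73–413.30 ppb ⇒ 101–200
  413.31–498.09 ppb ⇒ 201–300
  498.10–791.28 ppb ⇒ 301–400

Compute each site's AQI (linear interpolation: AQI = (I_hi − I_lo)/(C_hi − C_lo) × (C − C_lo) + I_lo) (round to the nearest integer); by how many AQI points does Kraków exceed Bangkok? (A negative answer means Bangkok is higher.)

Riyadh: 554.83 lies in 498.10–791.28, so I_lo=301, I_hi=400, C_lo=498.10, C_hi=791.28.
(400−301)/(791.28−498.10) × (554.83−498.10) + 301 = 99/293.18 × 56.73 + 301 ≈ 320.16 → 320.
Kathmandu: row 413.31–498.09 (AQI 201–300). (300−201)·(480.40−413.31)/(498.09−413.31) + 201 = 99·67.09/84.78 + 201 ≈ 279.34 → 279.
Kraków: 475.28 ∈ [413.31, 498.09] ↔ index [201, 300].
201 + (475.28−413.31)·(300−201)/(498.09−413.31) = 201 + 61.97·99/84.78 ≈ 273.36, so AQI = 273.
Fresno 366.16: bracket 243.73–413.30 → index 101–200; slope 99/169.57, offset 122.43.
AQI = 101 + 99/169.57·122.43 ≈ 172.48 ⇒ 172.
Bangkok: 404.62 ∈ [243.73, 413.30] ↔ index [101, 200].
101 + (404.62−243.73)·(200−101)/(413.30−243.73) = 101 + 160.89·99/169.57 ≈ 194.93, so AQI = 195.
AQIs: Riyadh=320, Kathmandu=279, Kraków=273, Fresno=172, Bangkok=195. Kraków (273) − Bangkok (195) = 78.

78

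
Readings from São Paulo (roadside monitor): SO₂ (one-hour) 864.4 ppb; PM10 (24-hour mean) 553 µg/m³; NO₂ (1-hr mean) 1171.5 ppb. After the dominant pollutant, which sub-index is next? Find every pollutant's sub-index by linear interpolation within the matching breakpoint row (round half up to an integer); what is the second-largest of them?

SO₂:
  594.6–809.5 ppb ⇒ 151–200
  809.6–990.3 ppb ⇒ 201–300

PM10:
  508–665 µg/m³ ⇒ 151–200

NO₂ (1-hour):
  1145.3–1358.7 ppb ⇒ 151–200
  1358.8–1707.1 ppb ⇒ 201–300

SO₂: row 809.6–990.3 (AQI 201–300). (300−201)·(864.4−809.6)/(990.3−809.6) + 201 = 99·54.8/180.7 + 201 ≈ 231.02 → 231.
PM10: row 508–665 (AQI 151–200). (200−151)·(553−508)/(665−508) + 151 = 49·45/157 + 151 ≈ 165.04 → 165.
NO₂: 1171.5 lies in 1145.3–1358.7, so I_lo=151, I_hi=200, C_lo=1145.3, C_hi=1358.7.
(200−151)/(1358.7−1145.3) × (1171.5−1145.3) + 151 = 49/213.4 × 26.2 + 151 ≈ 157.02 → 157.
Sub-indices: SO₂→231, PM10→165, NO₂→157. Ranked high→low: 231, 165, 157. Second-highest sub-index = 165.

165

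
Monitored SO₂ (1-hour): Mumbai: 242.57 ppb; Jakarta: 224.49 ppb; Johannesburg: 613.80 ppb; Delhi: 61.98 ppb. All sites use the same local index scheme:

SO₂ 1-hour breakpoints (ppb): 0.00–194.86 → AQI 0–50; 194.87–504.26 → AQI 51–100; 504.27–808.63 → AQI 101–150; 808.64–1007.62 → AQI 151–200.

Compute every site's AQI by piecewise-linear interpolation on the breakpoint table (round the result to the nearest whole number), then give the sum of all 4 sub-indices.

250

Mumbai: 242.57 lies in 194.87–504.26, so I_lo=51, I_hi=100, C_lo=194.87, C_hi=504.26.
(100−51)/(504.26−194.87) × (242.57−194.87) + 51 = 49/309.39 × 47.70 + 51 ≈ 58.55 → 59.
Jakarta 224.49: bracket 194.87–504.26 → index 51–100; slope 49/309.39, offset 29.62.
AQI = 51 + 49/309.39·29.62 ≈ 55.69 ⇒ 56.
Johannesburg: 613.80 ∈ [504.27, 808.63] ↔ index [101, 150].
101 + (613.80−504.27)·(150−101)/(808.63−504.27) = 101 + 109.53·49/304.36 ≈ 118.63, so AQI = 119.
Delhi: 61.98 lies in 0.00–194.86, so I_lo=0, I_hi=50, C_lo=0.00, C_hi=194.86.
(50−0)/(194.86−0.00) × (61.98−0.00) + 0 = 50/194.86 × 61.98 + 0 ≈ 15.90 → 16.
AQIs: Mumbai=59, Jakarta=56, Johannesburg=119, Delhi=16. Sum = 59 + 56 + 119 + 16 = 250.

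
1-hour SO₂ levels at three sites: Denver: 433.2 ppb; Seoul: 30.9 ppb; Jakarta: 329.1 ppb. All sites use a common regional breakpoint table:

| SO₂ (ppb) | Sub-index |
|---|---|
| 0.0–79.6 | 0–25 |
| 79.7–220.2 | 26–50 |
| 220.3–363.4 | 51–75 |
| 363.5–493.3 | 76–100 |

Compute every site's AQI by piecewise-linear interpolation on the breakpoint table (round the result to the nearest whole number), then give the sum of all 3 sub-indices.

168

Denver: row 363.5–493.3 (AQI 76–100). (100−76)·(433.2−363.5)/(493.3−363.5) + 76 = 24·69.7/129.8 + 76 ≈ 88.89 → 89.
Seoul: 30.9 lies in 0.0–79.6, so I_lo=0, I_hi=25, C_lo=0.0, C_hi=79.6.
(25−0)/(79.6−0.0) × (30.9−0.0) + 0 = 25/79.6 × 30.9 + 0 ≈ 9.70 → 10.
Jakarta: 329.1 ∈ [220.3, 363.4] ↔ index [51, 75].
51 + (329.1−220.3)·(75−51)/(363.4−220.3) = 51 + 108.8·24/143.1 ≈ 69.25, so AQI = 69.
AQIs: Denver=89, Seoul=10, Jakarta=69. Sum = 89 + 10 + 69 = 168.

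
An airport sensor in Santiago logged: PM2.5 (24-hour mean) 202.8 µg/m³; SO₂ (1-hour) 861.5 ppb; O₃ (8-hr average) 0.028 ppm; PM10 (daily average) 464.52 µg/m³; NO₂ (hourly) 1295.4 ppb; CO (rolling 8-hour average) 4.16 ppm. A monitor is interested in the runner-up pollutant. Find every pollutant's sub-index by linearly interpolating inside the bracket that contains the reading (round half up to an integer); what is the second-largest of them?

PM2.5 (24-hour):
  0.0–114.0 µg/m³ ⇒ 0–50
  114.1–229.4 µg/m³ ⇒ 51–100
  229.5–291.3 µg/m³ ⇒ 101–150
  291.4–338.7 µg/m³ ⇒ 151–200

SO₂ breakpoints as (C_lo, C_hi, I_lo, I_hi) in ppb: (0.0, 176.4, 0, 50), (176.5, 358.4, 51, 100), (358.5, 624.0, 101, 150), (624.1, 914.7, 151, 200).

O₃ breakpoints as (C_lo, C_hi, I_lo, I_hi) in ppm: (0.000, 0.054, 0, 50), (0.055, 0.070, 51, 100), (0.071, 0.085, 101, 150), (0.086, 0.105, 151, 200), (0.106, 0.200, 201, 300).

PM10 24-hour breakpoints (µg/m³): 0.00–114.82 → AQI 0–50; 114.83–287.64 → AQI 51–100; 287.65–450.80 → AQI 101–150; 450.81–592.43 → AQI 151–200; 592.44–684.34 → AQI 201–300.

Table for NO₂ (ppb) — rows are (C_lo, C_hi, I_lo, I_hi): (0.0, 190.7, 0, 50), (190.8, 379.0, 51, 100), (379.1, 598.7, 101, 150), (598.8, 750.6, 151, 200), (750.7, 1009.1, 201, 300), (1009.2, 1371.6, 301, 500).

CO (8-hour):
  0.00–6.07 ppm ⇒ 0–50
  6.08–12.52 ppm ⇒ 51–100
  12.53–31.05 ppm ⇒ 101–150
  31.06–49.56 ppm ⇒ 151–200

191

PM2.5 202.8: bracket 114.1–229.4 → index 51–100; slope 49/115.3, offset 88.7.
AQI = 51 + 49/115.3·88.7 ≈ 88.70 ⇒ 89.
SO₂ 861.5: bracket 624.1–914.7 → index 151–200; slope 49/290.6, offset 237.4.
AQI = 151 + 49/290.6·237.4 ≈ 191.03 ⇒ 191.
O₃: 0.028 ∈ [0.000, 0.054] ↔ index [0, 50].
0 + (0.028−0.000)·(50−0)/(0.054−0.000) = 0 + 0.028·50/0.054 ≈ 25.93, so AQI = 26.
PM10 464.52: bracket 450.81–592.43 → index 151–200; slope 49/141.62, offset 13.71.
AQI = 151 + 49/141.62·13.71 ≈ 155.74 ⇒ 156.
NO₂: 1295.4 ∈ [1009.2, 1371.6] ↔ index [301, 500].
301 + (1295.4−1009.2)·(500−301)/(1371.6−1009.2) = 301 + 286.2·199/362.4 ≈ 458.16, so AQI = 458.
CO: 4.16 ∈ [0.00, 6.07] ↔ index [0, 50].
0 + (4.16−0.00)·(50−0)/(6.07−0.00) = 0 + 4.16·50/6.07 ≈ 34.27, so AQI = 34.
Sub-indices: PM2.5→89, SO₂→191, O₃→26, PM10→156, NO₂→458, CO→34. Ranked high→low: 458, 191, 156, 89, 34, 26. Second-highest sub-index = 191.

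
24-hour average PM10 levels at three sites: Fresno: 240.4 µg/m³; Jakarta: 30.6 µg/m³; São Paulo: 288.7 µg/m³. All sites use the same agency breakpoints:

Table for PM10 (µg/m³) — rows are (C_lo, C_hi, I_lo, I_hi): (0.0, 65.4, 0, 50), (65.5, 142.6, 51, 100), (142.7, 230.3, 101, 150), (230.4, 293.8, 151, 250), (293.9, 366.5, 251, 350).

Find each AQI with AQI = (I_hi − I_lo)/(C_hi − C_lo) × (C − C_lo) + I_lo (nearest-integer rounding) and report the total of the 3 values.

Fresno: 240.4 lies in 230.4–293.8, so I_lo=151, I_hi=250, C_lo=230.4, C_hi=293.8.
(250−151)/(293.8−230.4) × (240.4−230.4) + 151 = 99/63.4 × 10.0 + 151 ≈ 166.62 → 167.
Jakarta: 30.6 ∈ [0.0, 65.4] ↔ index [0, 50].
0 + (30.6−0.0)·(50−0)/(65.4−0.0) = 0 + 30.6·50/65.4 ≈ 23.39, so AQI = 23.
São Paulo: row 230.4–293.8 (AQI 151–250). (250−151)·(288.7−230.4)/(293.8−230.4) + 151 = 99·58.3/63.4 + 151 ≈ 242.04 → 242.
AQIs: Fresno=167, Jakarta=23, São Paulo=242. Sum = 167 + 23 + 242 = 432.

432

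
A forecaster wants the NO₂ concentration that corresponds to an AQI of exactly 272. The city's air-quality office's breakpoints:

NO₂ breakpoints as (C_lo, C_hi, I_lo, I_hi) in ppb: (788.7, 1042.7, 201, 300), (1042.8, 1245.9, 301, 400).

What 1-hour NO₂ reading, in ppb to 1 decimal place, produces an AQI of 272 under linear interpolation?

AQI 272 lies in the 201–300 band, which corresponds to 788.7–1042.7 ppb.
C = 788.7 + (272−201)×(1042.7−788.7)/(300−201) = 788.7 + 71×254.0/99 ≈ 970.862 ppb → 970.9 ppb to 1 dp.

970.9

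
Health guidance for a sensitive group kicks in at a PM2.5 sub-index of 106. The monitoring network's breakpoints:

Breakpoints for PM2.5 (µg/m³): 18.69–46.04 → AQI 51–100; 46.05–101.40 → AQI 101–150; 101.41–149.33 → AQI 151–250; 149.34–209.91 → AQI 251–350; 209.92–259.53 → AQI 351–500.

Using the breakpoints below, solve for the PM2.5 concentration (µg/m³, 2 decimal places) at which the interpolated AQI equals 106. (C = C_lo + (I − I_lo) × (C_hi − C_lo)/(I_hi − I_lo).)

51.70

AQI 106 lies in the 101–150 band, which corresponds to 46.05–101.40 µg/m³.
C = 46.05 + (106−101)×(101.40−46.05)/(150−101) = 46.05 + 5×55.35/49 ≈ 51.6980 µg/m³ → 51.70 µg/m³ to 2 dp.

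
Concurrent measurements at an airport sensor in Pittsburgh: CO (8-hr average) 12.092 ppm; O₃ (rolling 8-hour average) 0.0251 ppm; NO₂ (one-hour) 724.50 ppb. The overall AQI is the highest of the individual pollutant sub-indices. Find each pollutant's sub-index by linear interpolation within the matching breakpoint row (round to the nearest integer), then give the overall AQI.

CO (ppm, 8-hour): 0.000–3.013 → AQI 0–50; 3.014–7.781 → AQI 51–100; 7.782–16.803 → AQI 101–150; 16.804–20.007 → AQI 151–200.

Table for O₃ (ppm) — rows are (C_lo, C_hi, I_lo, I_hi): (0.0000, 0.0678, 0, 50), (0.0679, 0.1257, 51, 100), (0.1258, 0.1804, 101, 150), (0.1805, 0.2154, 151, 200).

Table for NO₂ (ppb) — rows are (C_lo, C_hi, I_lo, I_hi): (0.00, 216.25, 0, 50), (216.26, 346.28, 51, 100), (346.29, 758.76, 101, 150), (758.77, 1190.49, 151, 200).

CO: row 7.782–16.803 (AQI 101–150). (150−101)·(12.092−7.782)/(16.803−7.782) + 101 = 49·4.310/9.021 + 101 ≈ 124.41 → 124.
O₃: row 0.0000–0.0678 (AQI 0–50). (50−0)·(0.0251−0.0000)/(0.0678−0.0000) + 0 = 50·0.0251/0.0678 + 0 ≈ 18.51 → 19.
NO₂: row 346.29–758.76 (AQI 101–150). (150−101)·(724.50−346.29)/(758.76−346.29) + 101 = 49·378.21/412.47 + 101 ≈ 145.93 → 146.
Sub-indices: CO→124, O₃→19, NO₂→146. Overall AQI = max = 146; dominant pollutant is NO₂.
AQI 146: Unhealthy for Sensitive Groups.

146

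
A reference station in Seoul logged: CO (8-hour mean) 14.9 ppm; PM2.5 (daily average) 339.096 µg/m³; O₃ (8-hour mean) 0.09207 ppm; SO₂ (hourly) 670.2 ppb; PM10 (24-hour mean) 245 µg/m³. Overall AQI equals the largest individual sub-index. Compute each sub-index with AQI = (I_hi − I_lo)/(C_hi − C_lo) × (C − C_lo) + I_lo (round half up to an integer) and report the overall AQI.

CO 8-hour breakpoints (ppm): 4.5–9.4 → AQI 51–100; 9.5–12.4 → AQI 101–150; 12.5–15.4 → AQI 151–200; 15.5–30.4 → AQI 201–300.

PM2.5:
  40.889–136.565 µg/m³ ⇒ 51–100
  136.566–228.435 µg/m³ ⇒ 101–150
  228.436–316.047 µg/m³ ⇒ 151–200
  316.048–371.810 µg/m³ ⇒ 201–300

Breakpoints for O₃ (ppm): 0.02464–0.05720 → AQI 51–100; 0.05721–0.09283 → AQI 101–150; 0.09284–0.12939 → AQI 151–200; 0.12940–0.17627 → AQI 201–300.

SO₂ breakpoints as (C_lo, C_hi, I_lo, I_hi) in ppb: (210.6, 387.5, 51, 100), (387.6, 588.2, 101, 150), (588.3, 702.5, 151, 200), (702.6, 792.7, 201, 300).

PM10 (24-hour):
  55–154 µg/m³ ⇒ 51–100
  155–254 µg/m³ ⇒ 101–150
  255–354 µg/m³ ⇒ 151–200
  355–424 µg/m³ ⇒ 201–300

CO: row 12.5–15.4 (AQI 151–200). (200−151)·(14.9−12.5)/(15.4−12.5) + 151 = 49·2.4/2.9 + 151 ≈ 191.55 → 192.
PM2.5: 339.096 lies in 316.048–371.810, so I_lo=201, I_hi=300, C_lo=316.048, C_hi=371.810.
(300−201)/(371.810−316.048) × (339.096−316.048) + 201 = 99/55.762 × 23.048 + 201 ≈ 241.92 → 242.
O₃: row 0.05721–0.09283 (AQI 101–150). (150−101)·(0.09207−0.05721)/(0.09283−0.05721) + 101 = 49·0.03486/0.03562 + 101 ≈ 148.95 → 149.
SO₂: row 588.3–702.5 (AQI 151–200). (200−151)·(670.2−588.3)/(702.5−588.3) + 151 = 49·81.9/114.2 + 151 ≈ 186.14 → 186.
PM10: 245 ∈ [155, 254] ↔ index [101, 150].
101 + (245−155)·(150−101)/(254−155) = 101 + 90·49/99 ≈ 145.55, so AQI = 146.
Sub-indices: CO→192, PM2.5→242, O₃→149, SO₂→186, PM10→146. Overall AQI = max = 242; dominant pollutant is PM2.5.

242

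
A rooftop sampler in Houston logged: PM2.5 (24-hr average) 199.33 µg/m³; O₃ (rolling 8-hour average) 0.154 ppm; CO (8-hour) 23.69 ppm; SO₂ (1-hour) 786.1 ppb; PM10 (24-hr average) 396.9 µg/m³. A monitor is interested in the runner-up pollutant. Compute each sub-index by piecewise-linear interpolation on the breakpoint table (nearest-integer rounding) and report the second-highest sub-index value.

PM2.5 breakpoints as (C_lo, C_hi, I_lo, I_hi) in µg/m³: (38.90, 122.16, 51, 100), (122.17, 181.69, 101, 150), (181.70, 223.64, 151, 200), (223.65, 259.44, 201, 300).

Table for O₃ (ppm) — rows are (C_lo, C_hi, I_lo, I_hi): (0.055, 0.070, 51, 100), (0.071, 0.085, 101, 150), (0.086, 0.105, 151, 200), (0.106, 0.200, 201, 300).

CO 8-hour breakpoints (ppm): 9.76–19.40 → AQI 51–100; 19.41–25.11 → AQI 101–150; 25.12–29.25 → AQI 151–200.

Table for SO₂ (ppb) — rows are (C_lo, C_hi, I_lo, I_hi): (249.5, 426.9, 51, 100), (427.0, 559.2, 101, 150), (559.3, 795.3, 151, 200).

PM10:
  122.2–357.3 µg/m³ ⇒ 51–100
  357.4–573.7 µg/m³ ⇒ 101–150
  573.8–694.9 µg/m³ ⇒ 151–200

PM2.5 199.33: bracket 181.70–223.64 → index 151–200; slope 49/41.94, offset 17.63.
AQI = 151 + 49/41.94·17.63 ≈ 171.60 ⇒ 172.
O₃ 0.154: bracket 0.106–0.200 → index 201–300; slope 99/0.094, offset 0.048.
AQI = 201 + 99/0.094·0.048 ≈ 251.55 ⇒ 252.
CO: 23.69 lies in 19.41–25.11, so I_lo=101, I_hi=150, C_lo=19.41, C_hi=25.11.
(150−101)/(25.11−19.41) × (23.69−19.41) + 101 = 49/5.70 × 4.28 + 101 ≈ 137.79 → 138.
SO₂: 786.1 lies in 559.3–795.3, so I_lo=151, I_hi=200, C_lo=559.3, C_hi=795.3.
(200−151)/(795.3−559.3) × (786.1−559.3) + 151 = 49/236.0 × 226.8 + 151 ≈ 198.09 → 198.
PM10: 396.9 lies in 357.4–573.7, so I_lo=101, I_hi=150, C_lo=357.4, C_hi=573.7.
(150−101)/(573.7−357.4) × (396.9−357.4) + 101 = 49/216.3 × 39.5 + 101 ≈ 109.95 → 110.
Sub-indices: PM2.5→172, O₃→252, CO→138, SO₂→198, PM10→110. Ranked high→low: 252, 198, 172, 138, 110. Second-highest sub-index = 198.

198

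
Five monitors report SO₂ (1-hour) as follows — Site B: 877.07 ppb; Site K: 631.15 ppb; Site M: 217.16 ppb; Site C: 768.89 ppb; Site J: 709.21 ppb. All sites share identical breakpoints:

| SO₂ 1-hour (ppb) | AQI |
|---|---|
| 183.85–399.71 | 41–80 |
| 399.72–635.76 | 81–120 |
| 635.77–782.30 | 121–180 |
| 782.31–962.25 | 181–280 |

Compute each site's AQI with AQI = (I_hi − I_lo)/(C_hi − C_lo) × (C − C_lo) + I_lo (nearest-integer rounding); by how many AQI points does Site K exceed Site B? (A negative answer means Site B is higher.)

Site B: 877.07 lies in 782.31–962.25, so I_lo=181, I_hi=280, C_lo=782.31, C_hi=962.25.
(280−181)/(962.25−782.31) × (877.07−782.31) + 181 = 99/179.94 × 94.76 + 181 ≈ 233.14 → 233.
Site K: 631.15 lies in 399.72–635.76, so I_lo=81, I_hi=120, C_lo=399.72, C_hi=635.76.
(120−81)/(635.76−399.72) × (631.15−399.72) + 81 = 39/236.04 × 231.43 + 81 ≈ 119.24 → 119.
Site M: 217.16 ∈ [183.85, 399.71] ↔ index [41, 80].
41 + (217.16−183.85)·(80−41)/(399.71−183.85) = 41 + 33.31·39/215.86 ≈ 47.02, so AQI = 47.
Site C: 768.89 lies in 635.77–782.30, so I_lo=121, I_hi=180, C_lo=635.77, C_hi=782.30.
(180−121)/(782.30−635.77) × (768.89−635.77) + 121 = 59/146.53 × 133.12 + 121 ≈ 174.60 → 175.
Site J: row 635.77–782.30 (AQI 121–180). (180−121)·(709.21−635.77)/(782.30−635.77) + 121 = 59·73.44/146.53 + 121 ≈ 150.57 → 151.
AQIs: Site B=233, Site K=119, Site M=47, Site C=175, Site J=151. Site K (119) − Site B (233) = -114.

-114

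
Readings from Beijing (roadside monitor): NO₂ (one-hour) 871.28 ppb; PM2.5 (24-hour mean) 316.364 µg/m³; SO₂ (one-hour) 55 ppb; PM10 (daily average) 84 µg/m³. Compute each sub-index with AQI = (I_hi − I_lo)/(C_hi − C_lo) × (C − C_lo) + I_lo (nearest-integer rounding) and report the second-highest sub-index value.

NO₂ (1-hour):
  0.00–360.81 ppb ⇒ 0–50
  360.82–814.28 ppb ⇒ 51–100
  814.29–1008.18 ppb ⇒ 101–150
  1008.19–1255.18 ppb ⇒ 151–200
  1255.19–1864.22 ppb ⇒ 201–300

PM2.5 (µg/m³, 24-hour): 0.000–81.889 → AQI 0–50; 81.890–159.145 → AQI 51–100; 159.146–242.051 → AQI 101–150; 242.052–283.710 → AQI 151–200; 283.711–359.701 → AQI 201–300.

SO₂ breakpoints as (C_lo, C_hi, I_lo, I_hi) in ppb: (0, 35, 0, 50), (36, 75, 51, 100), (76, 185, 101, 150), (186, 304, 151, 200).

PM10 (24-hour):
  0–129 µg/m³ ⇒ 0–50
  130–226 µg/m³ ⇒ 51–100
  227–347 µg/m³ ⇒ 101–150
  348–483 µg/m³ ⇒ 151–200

115

NO₂: 871.28 lies in 814.29–1008.18, so I_lo=101, I_hi=150, C_lo=814.29, C_hi=1008.18.
(150−101)/(1008.18−814.29) × (871.28−814.29) + 101 = 49/193.89 × 56.99 + 101 ≈ 115.40 → 115.
PM2.5 316.364: bracket 283.711–359.701 → index 201–300; slope 99/75.990, offset 32.653.
AQI = 201 + 99/75.990·32.653 ≈ 243.54 ⇒ 244.
SO₂: 55 lies in 36–75, so I_lo=51, I_hi=100, C_lo=36, C_hi=75.
(100−51)/(75−36) × (55−36) + 51 = 49/39 × 19 + 51 ≈ 74.87 → 75.
PM10: row 0–129 (AQI 0–50). (50−0)·(84−0)/(129−0) + 0 = 50·84/129 + 0 ≈ 32.56 → 33.
Sub-indices: NO₂→115, PM2.5→244, SO₂→75, PM10→33. Ranked high→low: 244, 115, 75, 33. Second-highest sub-index = 115.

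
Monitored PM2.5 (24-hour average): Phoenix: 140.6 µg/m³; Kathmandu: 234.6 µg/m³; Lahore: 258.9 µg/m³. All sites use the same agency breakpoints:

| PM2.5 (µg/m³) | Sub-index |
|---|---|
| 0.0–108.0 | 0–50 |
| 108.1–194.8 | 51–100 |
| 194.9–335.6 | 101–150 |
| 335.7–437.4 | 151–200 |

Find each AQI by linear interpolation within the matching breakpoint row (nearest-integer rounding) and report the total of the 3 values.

307

Phoenix: row 108.1–194.8 (AQI 51–100). (100−51)·(140.6−108.1)/(194.8−108.1) + 51 = 49·32.5/86.7 + 51 ≈ 69.37 → 69.
Kathmandu: row 194.9–335.6 (AQI 101–150). (150−101)·(234.6−194.9)/(335.6−194.9) + 101 = 49·39.7/140.7 + 101 ≈ 114.83 → 115.
Lahore: row 194.9–335.6 (AQI 101–150). (150−101)·(258.9−194.9)/(335.6−194.9) + 101 = 49·64.0/140.7 + 101 ≈ 123.29 → 123.
AQIs: Phoenix=69, Kathmandu=115, Lahore=123. Sum = 69 + 115 + 123 = 307.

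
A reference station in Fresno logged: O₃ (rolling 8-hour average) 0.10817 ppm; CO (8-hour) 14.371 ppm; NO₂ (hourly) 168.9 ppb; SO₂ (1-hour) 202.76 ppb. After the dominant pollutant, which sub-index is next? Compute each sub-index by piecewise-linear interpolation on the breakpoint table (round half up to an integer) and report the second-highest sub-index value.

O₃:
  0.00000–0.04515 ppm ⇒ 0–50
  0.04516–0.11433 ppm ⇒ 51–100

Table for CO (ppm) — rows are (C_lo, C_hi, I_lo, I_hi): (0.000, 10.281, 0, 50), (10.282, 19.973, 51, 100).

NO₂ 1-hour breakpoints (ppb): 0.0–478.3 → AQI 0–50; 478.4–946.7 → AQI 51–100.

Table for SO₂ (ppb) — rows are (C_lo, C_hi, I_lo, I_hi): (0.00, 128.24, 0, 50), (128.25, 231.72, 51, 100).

86

O₃: row 0.04516–0.11433 (AQI 51–100). (100−51)·(0.10817−0.04516)/(0.11433−0.04516) + 51 = 49·0.06301/0.06917 + 51 ≈ 95.64 → 96.
CO: 14.371 ∈ [10.282, 19.973] ↔ index [51, 100].
51 + (14.371−10.282)·(100−51)/(19.973−10.282) = 51 + 4.089·49/9.691 ≈ 71.67, so AQI = 72.
NO₂: 168.9 ∈ [0.0, 478.3] ↔ index [0, 50].
0 + (168.9−0.0)·(50−0)/(478.3−0.0) = 0 + 168.9·50/478.3 ≈ 17.66, so AQI = 18.
SO₂ 202.76: bracket 128.25–231.72 → index 51–100; slope 49/103.47, offset 74.51.
AQI = 51 + 49/103.47·74.51 ≈ 86.29 ⇒ 86.
Sub-indices: O₃→96, CO→72, NO₂→18, SO₂→86. Ranked high→low: 96, 86, 72, 18. Second-highest sub-index = 86.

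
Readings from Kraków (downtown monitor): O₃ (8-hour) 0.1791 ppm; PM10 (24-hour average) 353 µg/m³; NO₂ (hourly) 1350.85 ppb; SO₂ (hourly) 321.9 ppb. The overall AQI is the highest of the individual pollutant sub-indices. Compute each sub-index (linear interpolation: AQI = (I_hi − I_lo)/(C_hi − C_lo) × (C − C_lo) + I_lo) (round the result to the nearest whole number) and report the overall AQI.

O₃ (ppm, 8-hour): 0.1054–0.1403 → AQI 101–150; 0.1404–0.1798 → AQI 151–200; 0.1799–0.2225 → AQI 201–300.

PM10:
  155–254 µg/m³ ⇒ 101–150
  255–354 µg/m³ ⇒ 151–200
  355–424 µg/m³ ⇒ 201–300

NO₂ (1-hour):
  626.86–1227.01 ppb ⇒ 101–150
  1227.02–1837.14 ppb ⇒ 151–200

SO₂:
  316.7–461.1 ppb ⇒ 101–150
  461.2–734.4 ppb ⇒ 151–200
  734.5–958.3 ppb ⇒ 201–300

O₃: 0.1791 lies in 0.1404–0.1798, so I_lo=151, I_hi=200, C_lo=0.1404, C_hi=0.1798.
(200−151)/(0.1798−0.1404) × (0.1791−0.1404) + 151 = 49/0.0394 × 0.0387 + 151 ≈ 199.13 → 199.
PM10 353: bracket 255–354 → index 151–200; slope 49/99, offset 98.
AQI = 151 + 49/99·98 ≈ 199.51 ⇒ 200.
NO₂ 1350.85: bracket 1227.02–1837.14 → index 151–200; slope 49/610.12, offset 123.83.
AQI = 151 + 49/610.12·123.83 ≈ 160.95 ⇒ 161.
SO₂: 321.9 ∈ [316.7, 461.1] ↔ index [101, 150].
101 + (321.9−316.7)·(150−101)/(461.1−316.7) = 101 + 5.2·49/144.4 ≈ 102.76, so AQI = 103.
Sub-indices: O₃→199, PM10→200, NO₂→161, SO₂→103. Overall AQI = max = 200; dominant pollutant is PM10.
AQI 200: Unhealthy.

200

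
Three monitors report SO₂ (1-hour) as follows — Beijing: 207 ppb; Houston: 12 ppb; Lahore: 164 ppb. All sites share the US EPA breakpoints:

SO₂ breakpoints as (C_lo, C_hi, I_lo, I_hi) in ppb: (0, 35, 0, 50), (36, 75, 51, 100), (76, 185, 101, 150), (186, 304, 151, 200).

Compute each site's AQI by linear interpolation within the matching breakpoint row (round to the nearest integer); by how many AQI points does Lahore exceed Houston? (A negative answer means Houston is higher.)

124

Beijing: row 186–304 (AQI 151–200). (200−151)·(207−186)/(304−186) + 151 = 49·21/118 + 151 ≈ 159.72 → 160.
Houston 12: bracket 0–35 → index 0–50; slope 50/35, offset 12.
AQI = 0 + 50/35·12 ≈ 17.14 ⇒ 17.
Lahore: 164 lies in 76–185, so I_lo=101, I_hi=150, C_lo=76, C_hi=185.
(150−101)/(185−76) × (164−76) + 101 = 49/109 × 88 + 101 ≈ 140.56 → 141.
AQIs: Beijing=160, Houston=17, Lahore=141. Lahore (141) − Houston (17) = 124.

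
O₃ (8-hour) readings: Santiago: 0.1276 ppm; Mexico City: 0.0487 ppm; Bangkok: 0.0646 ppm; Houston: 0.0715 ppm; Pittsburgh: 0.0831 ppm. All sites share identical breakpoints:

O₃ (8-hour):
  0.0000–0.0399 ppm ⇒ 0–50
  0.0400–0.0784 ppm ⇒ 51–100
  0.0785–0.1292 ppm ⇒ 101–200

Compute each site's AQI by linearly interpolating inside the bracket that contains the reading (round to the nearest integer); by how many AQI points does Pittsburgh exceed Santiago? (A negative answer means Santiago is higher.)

Santiago: 0.1276 lies in 0.0785–0.1292, so I_lo=101, I_hi=200, C_lo=0.0785, C_hi=0.1292.
(200−101)/(0.1292−0.0785) × (0.1276−0.0785) + 101 = 99/0.0507 × 0.0491 + 101 ≈ 196.88 → 197.
Mexico City: 0.0487 lies in 0.0400–0.0784, so I_lo=51, I_hi=100, C_lo=0.0400, C_hi=0.0784.
(100−51)/(0.0784−0.0400) × (0.0487−0.0400) + 51 = 49/0.0384 × 0.0087 + 51 ≈ 62.10 → 62.
Bangkok: row 0.0400–0.0784 (AQI 51–100). (100−51)·(0.0646−0.0400)/(0.0784−0.0400) + 51 = 49·0.0246/0.0384 + 51 ≈ 82.39 → 82.
Houston: 0.0715 ∈ [0.0400, 0.0784] ↔ index [51, 100].
51 + (0.0715−0.0400)·(100−51)/(0.0784−0.0400) = 51 + 0.0315·49/0.0384 ≈ 91.20, so AQI = 91.
Pittsburgh 0.0831: bracket 0.0785–0.1292 → index 101–200; slope 99/0.0507, offset 0.0046.
AQI = 101 + 99/0.0507·0.0046 ≈ 109.98 ⇒ 110.
AQIs: Santiago=197, Mexico City=62, Bangkok=82, Houston=91, Pittsburgh=110. Pittsburgh (110) − Santiago (197) = -87.

-87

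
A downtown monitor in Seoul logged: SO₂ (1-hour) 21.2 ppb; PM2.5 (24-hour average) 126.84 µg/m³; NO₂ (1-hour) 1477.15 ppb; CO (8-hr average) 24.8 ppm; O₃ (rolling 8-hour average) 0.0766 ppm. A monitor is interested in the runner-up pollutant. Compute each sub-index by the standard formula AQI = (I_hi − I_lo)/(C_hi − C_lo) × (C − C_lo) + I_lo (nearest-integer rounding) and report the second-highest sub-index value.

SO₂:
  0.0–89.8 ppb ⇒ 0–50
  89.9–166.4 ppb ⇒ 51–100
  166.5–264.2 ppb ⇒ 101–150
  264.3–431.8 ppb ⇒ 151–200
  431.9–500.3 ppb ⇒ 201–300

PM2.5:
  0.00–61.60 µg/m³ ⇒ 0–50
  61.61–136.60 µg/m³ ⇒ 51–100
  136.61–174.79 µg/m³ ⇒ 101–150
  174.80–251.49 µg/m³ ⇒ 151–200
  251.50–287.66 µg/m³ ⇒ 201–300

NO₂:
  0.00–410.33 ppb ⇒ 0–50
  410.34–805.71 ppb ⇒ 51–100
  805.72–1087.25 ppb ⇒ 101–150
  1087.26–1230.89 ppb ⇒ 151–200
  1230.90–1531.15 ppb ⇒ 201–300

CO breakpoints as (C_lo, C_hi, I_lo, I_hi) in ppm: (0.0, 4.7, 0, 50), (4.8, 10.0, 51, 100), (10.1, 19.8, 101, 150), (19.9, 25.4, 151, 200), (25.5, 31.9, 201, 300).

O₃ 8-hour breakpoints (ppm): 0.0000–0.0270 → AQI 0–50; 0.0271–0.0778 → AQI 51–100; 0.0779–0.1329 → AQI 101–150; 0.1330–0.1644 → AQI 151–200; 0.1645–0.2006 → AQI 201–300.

SO₂: 21.2 lies in 0.0–89.8, so I_lo=0, I_hi=50, C_lo=0.0, C_hi=89.8.
(50−0)/(89.8−0.0) × (21.2−0.0) + 0 = 50/89.8 × 21.2 + 0 ≈ 11.80 → 12.
PM2.5: 126.84 lies in 61.61–136.60, so I_lo=51, I_hi=100, C_lo=61.61, C_hi=136.60.
(100−51)/(136.60−61.61) × (126.84−61.61) + 51 = 49/74.99 × 65.23 + 51 ≈ 93.62 → 94.
NO₂: 1477.15 ∈ [1230.90, 1531.15] ↔ index [201, 300].
201 + (1477.15−1230.90)·(300−201)/(1531.15−1230.90) = 201 + 246.25·99/300.25 ≈ 282.19, so AQI = 282.
CO: 24.8 ∈ [19.9, 25.4] ↔ index [151, 200].
151 + (24.8−19.9)·(200−151)/(25.4−19.9) = 151 + 4.9·49/5.5 ≈ 194.65, so AQI = 195.
O₃: row 0.0271–0.0778 (AQI 51–100). (100−51)·(0.0766−0.0271)/(0.0778−0.0271) + 51 = 49·0.0495/0.0507 + 51 ≈ 98.84 → 99.
Sub-indices: SO₂→12, PM2.5→94, NO₂→282, CO→195, O₃→99. Ranked high→low: 282, 195, 99, 94, 12. Second-highest sub-index = 195.

195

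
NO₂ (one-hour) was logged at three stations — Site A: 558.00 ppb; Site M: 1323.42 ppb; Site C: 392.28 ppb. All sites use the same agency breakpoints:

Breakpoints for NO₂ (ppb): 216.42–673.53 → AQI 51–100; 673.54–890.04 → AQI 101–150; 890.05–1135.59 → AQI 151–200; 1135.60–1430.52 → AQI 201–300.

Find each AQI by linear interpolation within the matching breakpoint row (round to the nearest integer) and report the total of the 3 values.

Site A: 558.00 lies in 216.42–673.53, so I_lo=51, I_hi=100, C_lo=216.42, C_hi=673.53.
(100−51)/(673.53−216.42) × (558.00−216.42) + 51 = 49/457.11 × 341.58 + 51 ≈ 87.62 → 88.
Site M 1323.42: bracket 1135.60–1430.52 → index 201–300; slope 99/294.92, offset 187.82.
AQI = 201 + 99/294.92·187.82 ≈ 264.05 ⇒ 264.
Site C: row 216.42–673.53 (AQI 51–100). (100−51)·(392.28−216.42)/(673.53−216.42) + 51 = 49·175.86/457.11 + 51 ≈ 69.85 → 70.
AQIs: Site A=88, Site M=264, Site C=70. Sum = 88 + 264 + 70 = 422.

422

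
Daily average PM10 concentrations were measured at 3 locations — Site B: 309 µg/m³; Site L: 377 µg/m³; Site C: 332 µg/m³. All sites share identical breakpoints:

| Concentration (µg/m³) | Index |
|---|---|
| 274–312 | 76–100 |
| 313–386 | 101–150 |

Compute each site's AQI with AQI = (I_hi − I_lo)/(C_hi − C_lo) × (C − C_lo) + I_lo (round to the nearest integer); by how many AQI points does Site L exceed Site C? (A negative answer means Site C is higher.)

Site B: 309 lies in 274–312, so I_lo=76, I_hi=100, C_lo=274, C_hi=312.
(100−76)/(312−274) × (309−274) + 76 = 24/38 × 35 + 76 ≈ 98.11 → 98.
Site L: 377 ∈ [313, 386] ↔ index [101, 150].
101 + (377−313)·(150−101)/(386−313) = 101 + 64·49/73 ≈ 143.96, so AQI = 144.
Site C: row 313–386 (AQI 101–150). (150−101)·(332−313)/(386−313) + 101 = 49·19/73 + 101 ≈ 113.75 → 114.
AQIs: Site B=98, Site L=144, Site C=114. Site L (144) − Site C (114) = 30.

30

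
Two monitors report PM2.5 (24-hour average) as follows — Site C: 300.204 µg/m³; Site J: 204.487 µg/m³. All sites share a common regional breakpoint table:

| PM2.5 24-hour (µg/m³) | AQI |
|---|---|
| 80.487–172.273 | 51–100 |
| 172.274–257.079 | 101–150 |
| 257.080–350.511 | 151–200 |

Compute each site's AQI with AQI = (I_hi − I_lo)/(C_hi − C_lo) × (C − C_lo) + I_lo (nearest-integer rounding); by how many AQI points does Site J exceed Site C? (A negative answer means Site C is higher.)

-54

Site C: row 257.080–350.511 (AQI 151–200). (200−151)·(300.204−257.080)/(350.511−257.080) + 151 = 49·43.124/93.431 + 151 ≈ 173.62 → 174.
Site J: row 172.274–257.079 (AQI 101–150). (150−101)·(204.487−172.274)/(257.079−172.274) + 101 = 49·32.213/84.805 + 101 ≈ 119.61 → 120.
AQIs: Site C=174, Site J=120. Site J (120) − Site C (174) = -54.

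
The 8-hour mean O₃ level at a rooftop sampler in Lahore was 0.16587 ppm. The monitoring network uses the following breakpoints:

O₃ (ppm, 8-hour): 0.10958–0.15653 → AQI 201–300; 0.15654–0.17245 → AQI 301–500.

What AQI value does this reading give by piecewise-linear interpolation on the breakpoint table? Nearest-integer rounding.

418

O₃: row 0.15654–0.17245 (AQI 301–500). (500−301)·(0.16587−0.15654)/(0.17245−0.15654) + 301 = 199·0.00933/0.01591 + 301 ≈ 417.70 → 418.
AQI 418 falls in the Hazardous category.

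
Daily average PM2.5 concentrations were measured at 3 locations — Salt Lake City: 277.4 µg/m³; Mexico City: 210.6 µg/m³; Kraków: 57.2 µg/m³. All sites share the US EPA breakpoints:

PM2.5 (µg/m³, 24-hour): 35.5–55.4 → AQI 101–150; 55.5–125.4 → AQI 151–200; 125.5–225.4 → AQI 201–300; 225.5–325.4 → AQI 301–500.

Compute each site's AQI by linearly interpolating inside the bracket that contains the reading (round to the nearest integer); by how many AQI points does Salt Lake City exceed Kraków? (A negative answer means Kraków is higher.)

252

Salt Lake City: row 225.5–325.4 (AQI 301–500). (500−301)·(277.4−225.5)/(325.4−225.5) + 301 = 199·51.9/99.9 + 301 ≈ 404.38 → 404.
Mexico City: row 125.5–225.4 (AQI 201–300). (300−201)·(210.6−125.5)/(225.4−125.5) + 201 = 99·85.1/99.9 + 201 ≈ 285.33 → 285.
Kraków: 57.2 lies in 55.5–125.4, so I_lo=151, I_hi=200, C_lo=55.5, C_hi=125.4.
(200−151)/(125.4−55.5) × (57.2−55.5) + 151 = 49/69.9 × 1.7 + 151 ≈ 152.19 → 152.
AQIs: Salt Lake City=404, Mexico City=285, Kraków=152. Salt Lake City (404) − Kraków (152) = 252.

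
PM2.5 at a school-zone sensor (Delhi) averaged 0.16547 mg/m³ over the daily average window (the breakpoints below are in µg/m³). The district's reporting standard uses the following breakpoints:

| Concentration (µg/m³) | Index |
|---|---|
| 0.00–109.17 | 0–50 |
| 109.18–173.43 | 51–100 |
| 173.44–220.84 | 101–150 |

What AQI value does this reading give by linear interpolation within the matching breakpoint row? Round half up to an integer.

94

Convert: 0.16547 mg/m³ = 165.47 µg/m³.
PM2.5: 165.47 lies in 109.18–173.43, so I_lo=51, I_hi=100, C_lo=109.18, C_hi=173.43.
(100−51)/(173.43−109.18) × (165.47−109.18) + 51 = 49/64.25 × 56.29 + 51 ≈ 93.93 → 94.
AQI 94 falls in the Moderate category.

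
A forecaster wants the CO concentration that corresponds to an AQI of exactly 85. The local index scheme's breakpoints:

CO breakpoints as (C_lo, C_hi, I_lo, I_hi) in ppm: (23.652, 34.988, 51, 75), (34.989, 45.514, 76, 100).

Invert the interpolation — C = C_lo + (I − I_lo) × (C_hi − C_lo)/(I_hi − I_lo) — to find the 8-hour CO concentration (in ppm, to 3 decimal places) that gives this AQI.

AQI 85 lies in the 76–100 band, which corresponds to 34.989–45.514 ppm.
C = 34.989 + (85−76)×(45.514−34.989)/(100−76) = 34.989 + 9×10.525/24 ≈ 38.93588 ppm → 38.936 ppm to 3 dp.

38.936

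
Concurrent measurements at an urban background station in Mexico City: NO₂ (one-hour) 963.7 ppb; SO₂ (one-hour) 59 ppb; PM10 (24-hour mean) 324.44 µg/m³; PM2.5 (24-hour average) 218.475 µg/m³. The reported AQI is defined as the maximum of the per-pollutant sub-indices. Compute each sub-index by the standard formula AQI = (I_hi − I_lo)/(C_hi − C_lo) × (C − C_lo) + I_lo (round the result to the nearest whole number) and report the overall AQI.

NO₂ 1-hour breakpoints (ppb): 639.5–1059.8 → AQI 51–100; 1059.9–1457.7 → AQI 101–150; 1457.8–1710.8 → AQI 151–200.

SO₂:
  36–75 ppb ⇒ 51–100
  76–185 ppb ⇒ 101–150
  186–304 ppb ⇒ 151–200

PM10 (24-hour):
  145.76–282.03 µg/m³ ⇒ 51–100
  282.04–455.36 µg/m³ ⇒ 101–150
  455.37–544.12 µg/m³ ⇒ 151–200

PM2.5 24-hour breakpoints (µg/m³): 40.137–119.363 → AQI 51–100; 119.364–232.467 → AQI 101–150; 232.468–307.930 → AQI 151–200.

144

NO₂ 963.7: bracket 639.5–1059.8 → index 51–100; slope 49/420.3, offset 324.2.
AQI = 51 + 49/420.3·324.2 ≈ 88.80 ⇒ 89.
SO₂: 59 lies in 36–75, so I_lo=51, I_hi=100, C_lo=36, C_hi=75.
(100−51)/(75−36) × (59−36) + 51 = 49/39 × 23 + 51 ≈ 79.90 → 80.
PM10 324.44: bracket 282.04–455.36 → index 101–150; slope 49/173.32, offset 42.40.
AQI = 101 + 49/173.32·42.40 ≈ 112.99 ⇒ 113.
PM2.5: 218.475 ∈ [119.364, 232.467] ↔ index [101, 150].
101 + (218.475−119.364)·(150−101)/(232.467−119.364) = 101 + 99.111·49/113.103 ≈ 143.94, so AQI = 144.
Sub-indices: NO₂→89, SO₂→80, PM10→113, PM2.5→144. Overall AQI = max = 144; dominant pollutant is PM2.5.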